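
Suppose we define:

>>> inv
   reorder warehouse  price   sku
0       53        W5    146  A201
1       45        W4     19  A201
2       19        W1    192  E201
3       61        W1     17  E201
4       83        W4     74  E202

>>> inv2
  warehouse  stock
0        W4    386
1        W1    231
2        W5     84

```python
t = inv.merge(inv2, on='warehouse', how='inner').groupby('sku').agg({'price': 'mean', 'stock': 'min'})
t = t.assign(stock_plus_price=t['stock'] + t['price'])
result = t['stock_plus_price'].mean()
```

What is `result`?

320.666666667

merge on 'warehouse' (how='inner') → 5 rows:
   reorder warehouse  price   sku  stock
0       53        W5    146  A201     84
1       45        W4     19  A201    386
2       19        W1    192  E201    231
3       61        W1     17  E201    231
4       83        W4     74  E202    386
group by sku: mean(price), min(stock):
      price  stock
sku               
A201   82.5     84
E201  104.5    231
E202   74.0    386
add column stock_plus_price = t['stock'] + t['price']:
      price  stock  stock_plus_price
sku                                 
A201   82.5     84             166.5
E201  104.5    231             335.5
E202   74.0    386             460.0
Then the mean of column 'stock_plus_price': 320.666666667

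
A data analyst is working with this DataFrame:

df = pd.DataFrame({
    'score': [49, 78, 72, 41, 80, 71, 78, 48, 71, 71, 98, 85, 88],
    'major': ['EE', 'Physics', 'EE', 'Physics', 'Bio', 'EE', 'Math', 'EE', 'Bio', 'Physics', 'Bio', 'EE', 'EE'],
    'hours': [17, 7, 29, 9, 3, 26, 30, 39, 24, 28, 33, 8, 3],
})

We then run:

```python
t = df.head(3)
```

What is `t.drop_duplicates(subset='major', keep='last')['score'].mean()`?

take first 3 rows:
   score    major  hours
0     49       EE     17
1     78  Physics      7
2     72       EE     29
drop duplicate major (keep=last):
   score    major  hours
1     78  Physics      7
2     72       EE     29

75.0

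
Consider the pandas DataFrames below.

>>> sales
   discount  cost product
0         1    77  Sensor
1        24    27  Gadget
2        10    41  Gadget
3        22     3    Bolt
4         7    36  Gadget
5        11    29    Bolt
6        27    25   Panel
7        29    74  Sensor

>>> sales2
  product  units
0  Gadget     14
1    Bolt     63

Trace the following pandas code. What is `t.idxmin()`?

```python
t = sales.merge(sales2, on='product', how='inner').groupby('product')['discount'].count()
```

merge on 'product' (how='inner') → 5 rows:
   discount  cost product  units
0        24    27  Gadget     14
1        10    41  Gadget     14
2        22     3    Bolt     63
3         7    36  Gadget     14
4        11    29    Bolt     63
group by product, count of discount:
product
Bolt      2
Gadget    3
Name: discount, dtype: int64

Bolt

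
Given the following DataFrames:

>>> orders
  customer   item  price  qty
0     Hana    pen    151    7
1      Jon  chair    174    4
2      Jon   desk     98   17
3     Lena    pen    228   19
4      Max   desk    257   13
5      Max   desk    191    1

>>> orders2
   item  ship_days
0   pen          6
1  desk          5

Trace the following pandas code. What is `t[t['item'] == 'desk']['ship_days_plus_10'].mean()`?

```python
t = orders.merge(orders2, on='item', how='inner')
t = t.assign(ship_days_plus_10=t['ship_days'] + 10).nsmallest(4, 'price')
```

15.0

merge on 'item' (how='inner') → 5 rows:
  customer  item  price  qty  ship_days
0     Hana   pen    151    7          6
1      Jon  desk     98   17          5
2     Lena   pen    228   19          6
3      Max  desk    257   13          5
4      Max  desk    191    1          5
add column ship_days_plus_10 = t['ship_days'] + 10:
  customer  item  price  qty  ship_days  ship_days_plus_10
0     Hana   pen    151    7          6                 16
1      Jon  desk     98   17          5                 15
2     Lena   pen    228   19          6                 16
3      Max  desk    257   13          5                 15
4      Max  desk    191    1          5                 15
take 4 rows with smallest price:
  customer  item  price  qty  ship_days  ship_days_plus_10
1      Jon  desk     98   17          5                 15
0     Hana   pen    151    7          6                 16
4      Max  desk    191    1          5                 15
2     Lena   pen    228   19          6                 16
filter rows where item == 'desk':
  customer  item  price  qty  ship_days  ship_days_plus_10
1      Jon  desk     98   17          5                 15
4      Max  desk    191    1          5                 15
Taking the mean of column 'ship_days_plus_10' gives 15.0.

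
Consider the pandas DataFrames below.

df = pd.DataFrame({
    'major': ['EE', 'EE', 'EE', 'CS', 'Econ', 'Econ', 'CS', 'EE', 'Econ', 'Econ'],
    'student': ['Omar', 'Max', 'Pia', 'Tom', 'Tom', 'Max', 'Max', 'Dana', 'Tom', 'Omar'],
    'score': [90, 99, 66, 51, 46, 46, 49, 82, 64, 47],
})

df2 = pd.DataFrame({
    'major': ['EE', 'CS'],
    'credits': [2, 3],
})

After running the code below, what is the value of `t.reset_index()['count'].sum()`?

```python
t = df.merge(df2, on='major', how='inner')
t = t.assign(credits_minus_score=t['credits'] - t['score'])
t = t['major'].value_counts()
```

merge on 'major' (how='inner') → 6 rows:
  major student  score  credits
0    EE    Omar     90        2
1    EE     Max     99        2
2    EE     Pia     66        2
3    CS     Tom     51        3
4    CS     Max     49        3
5    EE    Dana     82        2
add column credits_minus_score = t['credits'] - t['score']:
  major student  score  credits  credits_minus_score
0    EE    Omar     90        2                  -88
1    EE     Max     99        2                  -97
2    EE     Pia     66        2                  -64
3    CS     Tom     51        3                  -48
4    CS     Max     49        3                  -46
5    EE    Dana     82        2                  -80
value_counts of major:
major
EE    4
CS    2
Name: count, dtype: int64
reset_index():
  major  count
0    EE      4
1    CS      2
Finally, sum of column 'count' = 6.

6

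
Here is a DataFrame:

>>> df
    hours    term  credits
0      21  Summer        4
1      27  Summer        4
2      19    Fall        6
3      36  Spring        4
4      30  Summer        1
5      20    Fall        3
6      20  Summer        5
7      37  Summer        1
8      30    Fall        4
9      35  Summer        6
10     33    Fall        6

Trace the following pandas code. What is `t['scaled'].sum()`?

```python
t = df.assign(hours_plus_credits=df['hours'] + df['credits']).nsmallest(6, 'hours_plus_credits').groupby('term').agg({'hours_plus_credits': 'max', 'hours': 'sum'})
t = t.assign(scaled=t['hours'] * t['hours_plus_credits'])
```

add column hours_plus_credits = df['hours'] + df['credits']:
    hours    term  credits  hours_plus_credits
0      21  Summer        4                  25
1      27  Summer        4                  31
2      19    Fall        6                  25
3      36  Spring        4                  40
4      30  Summer        1                  31
5      20    Fall        3                  23
6      20  Summer        5                  25
7      37  Summer        1                  38
8      30    Fall        4                  34
9      35  Summer        6                  41
10     33    Fall        6                  39
take 6 rows with smallest hours_plus_credits:
   hours    term  credits  hours_plus_credits
5     20    Fall        3                  23
0     21  Summer        4                  25
2     19    Fall        6                  25
6     20  Summer        5                  25
1     27  Summer        4                  31
4     30  Summer        1                  31
group by term: max(hours_plus_credits), sum(hours):
        hours_plus_credits  hours
term                             
Fall                    25     39
Summer                  31     98
add column scaled = t['hours'] * t['hours_plus_credits']:
        hours_plus_credits  hours  scaled
term                                     
Fall                    25     39     975
Summer                  31     98    3038
Reading off the sum of column 'scaled', we get 4013.

4013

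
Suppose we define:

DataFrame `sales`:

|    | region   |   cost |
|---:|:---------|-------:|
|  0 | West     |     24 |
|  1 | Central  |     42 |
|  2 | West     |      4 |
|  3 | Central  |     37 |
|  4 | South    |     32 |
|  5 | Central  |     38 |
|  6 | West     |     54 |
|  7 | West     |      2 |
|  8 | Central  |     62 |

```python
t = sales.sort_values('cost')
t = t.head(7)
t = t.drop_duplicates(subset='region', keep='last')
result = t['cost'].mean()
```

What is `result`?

32.6666666667

sort by cost:
    region  cost
7     West     2
2     West     4
0     West    24
4    South    32
3  Central    37
5  Central    38
1  Central    42
6     West    54
8  Central    62
take first 7 rows:
    region  cost
7     West     2
2     West     4
0     West    24
4    South    32
3  Central    37
5  Central    38
1  Central    42
drop duplicate region (keep=last):
    region  cost
0     West    24
4    South    32
1  Central    42
mean of column 'cost' → 32.6666666667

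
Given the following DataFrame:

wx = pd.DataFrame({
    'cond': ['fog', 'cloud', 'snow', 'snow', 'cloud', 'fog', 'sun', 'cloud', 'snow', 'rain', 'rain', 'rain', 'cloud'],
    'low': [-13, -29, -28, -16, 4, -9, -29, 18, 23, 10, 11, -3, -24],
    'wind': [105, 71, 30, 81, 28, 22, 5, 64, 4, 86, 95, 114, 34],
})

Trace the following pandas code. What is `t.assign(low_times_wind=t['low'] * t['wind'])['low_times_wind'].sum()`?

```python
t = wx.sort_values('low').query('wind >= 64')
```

-2005

sort by low:
     cond  low  wind
1   cloud  -29    71
6     sun  -29     5
2    snow  -28    30
12  cloud  -24    34
3    snow  -16    81
0     fog  -13   105
5     fog   -9    22
11   rain   -3   114
4   cloud    4    28
9    rain   10    86
10   rain   11    95
7   cloud   18    64
8    snow   23     4
filter rows where wind >= 64:
     cond  low  wind
1   cloud  -29    71
3    snow  -16    81
0     fog  -13   105
11   rain   -3   114
9    rain   10    86
10   rain   11    95
7   cloud   18    64
add column low_times_wind = t['low'] * t['wind']:
     cond  low  wind  low_times_wind
1   cloud  -29    71           -2059
3    snow  -16    81           -1296
0     fog  -13   105           -1365
11   rain   -3   114            -342
9    rain   10    86             860
10   rain   11    95            1045
7   cloud   18    64            1152
Then the sum of column 'low_times_wind': -2005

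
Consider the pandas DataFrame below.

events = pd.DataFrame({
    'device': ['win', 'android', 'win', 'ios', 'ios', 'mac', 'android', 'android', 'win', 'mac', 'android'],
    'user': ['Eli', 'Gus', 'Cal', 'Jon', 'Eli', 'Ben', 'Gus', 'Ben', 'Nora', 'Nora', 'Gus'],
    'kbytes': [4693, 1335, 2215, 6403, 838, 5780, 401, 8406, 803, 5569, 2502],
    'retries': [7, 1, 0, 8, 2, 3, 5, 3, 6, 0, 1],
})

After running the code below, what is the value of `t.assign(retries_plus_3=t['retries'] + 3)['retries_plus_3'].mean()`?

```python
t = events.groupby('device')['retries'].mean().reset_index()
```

6.33333333333

group by device, mean of retries:
device
android    2.500000
ios        5.000000
mac        1.500000
win        4.333333
Name: retries, dtype: float64
reset_index():
    device   retries
0  android  2.500000
1      ios  5.000000
2      mac  1.500000
3      win  4.333333
add column retries_plus_3 = t['retries'] + 3:
    device   retries  retries_plus_3
0  android  2.500000        5.500000
1      ios  5.000000        8.000000
2      mac  1.500000        4.500000
3      win  4.333333        7.333333
The mean of column 'retries_plus_3' is 6.33333333333.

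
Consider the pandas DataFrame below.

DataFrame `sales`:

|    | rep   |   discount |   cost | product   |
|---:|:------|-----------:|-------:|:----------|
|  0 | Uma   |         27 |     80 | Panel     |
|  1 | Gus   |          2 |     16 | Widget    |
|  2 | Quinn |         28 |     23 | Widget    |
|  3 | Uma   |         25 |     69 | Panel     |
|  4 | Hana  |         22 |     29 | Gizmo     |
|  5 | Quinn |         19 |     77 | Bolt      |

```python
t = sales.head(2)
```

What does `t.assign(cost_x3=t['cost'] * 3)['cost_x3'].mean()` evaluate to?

take first 2 rows:
   rep  discount  cost product
0  Uma        27    80   Panel
1  Gus         2    16  Widget
add column cost_x3 = t['cost'] * 3:
   rep  discount  cost product  cost_x3
0  Uma        27    80   Panel      240
1  Gus         2    16  Widget       48
mean of column 'cost_x3' → 144.0

144.0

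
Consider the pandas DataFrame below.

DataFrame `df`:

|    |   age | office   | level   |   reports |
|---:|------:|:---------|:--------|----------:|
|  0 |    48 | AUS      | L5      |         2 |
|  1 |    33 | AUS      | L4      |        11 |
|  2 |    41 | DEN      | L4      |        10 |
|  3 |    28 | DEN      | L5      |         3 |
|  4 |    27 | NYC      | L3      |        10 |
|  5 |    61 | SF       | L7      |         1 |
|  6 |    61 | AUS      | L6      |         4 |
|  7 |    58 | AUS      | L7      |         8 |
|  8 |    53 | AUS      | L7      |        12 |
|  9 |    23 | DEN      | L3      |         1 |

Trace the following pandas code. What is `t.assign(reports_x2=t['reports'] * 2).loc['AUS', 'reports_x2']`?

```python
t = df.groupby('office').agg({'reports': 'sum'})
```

74

group by office, sum of reports:
        reports
office         
AUS          37
DEN          14
NYC          10
SF            1
add column reports_x2 = t['reports'] * 2:
        reports  reports_x2
office                     
AUS          37          74
DEN          14          28
NYC          10          20
SF            1           2
The value at row 'AUS', column 'reports_x2' is 74.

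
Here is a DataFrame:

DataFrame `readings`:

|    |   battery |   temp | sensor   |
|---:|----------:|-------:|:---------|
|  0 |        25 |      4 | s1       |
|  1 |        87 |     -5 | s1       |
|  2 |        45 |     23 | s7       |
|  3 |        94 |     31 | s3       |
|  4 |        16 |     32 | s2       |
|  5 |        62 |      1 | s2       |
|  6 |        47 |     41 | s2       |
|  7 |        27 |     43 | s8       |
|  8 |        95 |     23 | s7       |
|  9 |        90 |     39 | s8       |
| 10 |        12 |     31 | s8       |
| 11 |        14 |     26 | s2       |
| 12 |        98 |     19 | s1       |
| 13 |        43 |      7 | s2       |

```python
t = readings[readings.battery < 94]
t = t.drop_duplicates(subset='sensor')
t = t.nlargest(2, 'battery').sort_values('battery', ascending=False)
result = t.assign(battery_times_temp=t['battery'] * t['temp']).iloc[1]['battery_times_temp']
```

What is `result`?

1161

filter rows where battery < 94:
    battery  temp sensor
0        25     4     s1
1        87    -5     s1
2        45    23     s7
4        16    32     s2
5        62     1     s2
6        47    41     s2
7        27    43     s8
9        90    39     s8
10       12    31     s8
11       14    26     s2
13       43     7     s2
drop duplicate sensor (keep=first):
   battery  temp sensor
0       25     4     s1
2       45    23     s7
4       16    32     s2
7       27    43     s8
take 2 rows with largest battery:
   battery  temp sensor
2       45    23     s7
7       27    43     s8
sort by battery descending:
   battery  temp sensor
2       45    23     s7
7       27    43     s8
add column battery_times_temp = t['battery'] * t['temp']:
   battery  temp sensor  battery_times_temp
2       45    23     s7                1035
7       27    43     s8                1161
Hence 1161.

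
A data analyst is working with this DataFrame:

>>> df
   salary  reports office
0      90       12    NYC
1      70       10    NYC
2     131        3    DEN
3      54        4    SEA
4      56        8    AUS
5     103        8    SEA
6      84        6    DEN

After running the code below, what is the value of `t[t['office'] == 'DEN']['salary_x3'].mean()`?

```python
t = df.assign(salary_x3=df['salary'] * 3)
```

322.5

add column salary_x3 = df['salary'] * 3:
   salary  reports office  salary_x3
0      90       12    NYC        270
1      70       10    NYC        210
2     131        3    DEN        393
3      54        4    SEA        162
4      56        8    AUS        168
5     103        8    SEA        309
6      84        6    DEN        252
filter rows where office == 'DEN':
   salary  reports office  salary_x3
2     131        3    DEN        393
6      84        6    DEN        252
The mean of column 'salary_x3' is 322.5.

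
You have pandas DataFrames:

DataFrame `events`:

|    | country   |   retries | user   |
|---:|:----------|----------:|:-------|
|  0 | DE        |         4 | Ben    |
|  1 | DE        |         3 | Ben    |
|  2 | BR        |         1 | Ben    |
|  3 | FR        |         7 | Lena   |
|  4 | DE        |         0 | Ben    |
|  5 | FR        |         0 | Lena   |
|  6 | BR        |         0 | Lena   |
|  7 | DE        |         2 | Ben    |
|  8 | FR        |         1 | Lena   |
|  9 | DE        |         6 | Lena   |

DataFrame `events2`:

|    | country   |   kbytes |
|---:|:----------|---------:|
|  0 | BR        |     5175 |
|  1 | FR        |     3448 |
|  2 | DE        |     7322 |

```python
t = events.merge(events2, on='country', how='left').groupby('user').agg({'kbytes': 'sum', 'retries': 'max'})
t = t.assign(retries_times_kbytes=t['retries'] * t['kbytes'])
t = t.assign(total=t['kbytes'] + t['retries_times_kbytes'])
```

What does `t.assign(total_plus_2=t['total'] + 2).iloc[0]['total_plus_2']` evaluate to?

172317

merge on 'country' (how='left') → 10 rows:
  country  retries  user  kbytes
0      DE        4   Ben    7322
1      DE        3   Ben    7322
2      BR        1   Ben    5175
3      FR        7  Lena    3448
4      DE        0   Ben    7322
5      FR        0  Lena    3448
6      BR        0  Lena    5175
7      DE        2   Ben    7322
8      FR        1  Lena    3448
9      DE        6  Lena    7322
group by user: sum(kbytes), max(retries):
      kbytes  retries
user                 
Ben    34463        4
Lena   22841        7
add column retries_times_kbytes = t['retries'] * t['kbytes']:
      kbytes  retries  retries_times_kbytes
user                                       
Ben    34463        4                137852
Lena   22841        7                159887
add column total = t['kbytes'] + t['retries_times_kbytes']:
      kbytes  retries  retries_times_kbytes   total
user                                               
Ben    34463        4                137852  172315
Lena   22841        7                159887  182728
add column total_plus_2 = t['total'] + 2:
      kbytes  retries  retries_times_kbytes   total  total_plus_2
user                                                             
Ben    34463        4                137852  172315        172317
Lena   22841        7                159887  182728        182730
Reading off the value at position 0, column 'total_plus_2', we get 172317.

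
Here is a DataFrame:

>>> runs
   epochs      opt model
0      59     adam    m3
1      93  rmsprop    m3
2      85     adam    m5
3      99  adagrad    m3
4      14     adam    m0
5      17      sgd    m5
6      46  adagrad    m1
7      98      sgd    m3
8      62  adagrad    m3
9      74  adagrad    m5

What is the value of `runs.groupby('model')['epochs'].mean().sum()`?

200.866666667

group by model, mean of epochs:
model
m0    14.000000
m1    46.000000
m3    82.200000
m5    58.666667
Name: epochs, dtype: float64
So sum() = 200.866666667.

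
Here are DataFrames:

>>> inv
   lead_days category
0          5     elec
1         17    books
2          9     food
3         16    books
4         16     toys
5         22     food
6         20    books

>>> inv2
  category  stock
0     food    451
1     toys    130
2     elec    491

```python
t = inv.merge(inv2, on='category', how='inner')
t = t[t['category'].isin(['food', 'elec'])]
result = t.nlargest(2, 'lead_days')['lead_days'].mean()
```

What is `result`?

merge on 'category' (how='inner') → 4 rows:
   lead_days category  stock
0          5     elec    491
1          9     food    451
2         16     toys    130
3         22     food    451
filter rows where category in ['food', 'elec']:
   lead_days category  stock
0          5     elec    491
1          9     food    451
3         22     food    451
take 2 rows with largest lead_days:
   lead_days category  stock
3         22     food    451
1          9     food    451
Then the mean of column 'lead_days': 15.5

15.5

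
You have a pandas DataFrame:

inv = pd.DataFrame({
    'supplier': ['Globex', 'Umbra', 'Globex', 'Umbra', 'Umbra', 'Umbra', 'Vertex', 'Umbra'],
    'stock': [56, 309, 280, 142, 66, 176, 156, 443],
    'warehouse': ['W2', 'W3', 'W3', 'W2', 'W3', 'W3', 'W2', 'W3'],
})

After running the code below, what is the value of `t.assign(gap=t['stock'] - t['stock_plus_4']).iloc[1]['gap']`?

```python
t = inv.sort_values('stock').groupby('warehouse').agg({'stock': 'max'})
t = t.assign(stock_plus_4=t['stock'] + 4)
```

-4

sort by stock:
  supplier  stock warehouse
0   Globex     56        W2
4    Umbra     66        W3
3    Umbra    142        W2
6   Vertex    156        W2
5    Umbra    176        W3
2   Globex    280        W3
1    Umbra    309        W3
7    Umbra    443        W3
group by warehouse, max of stock:
           stock
warehouse       
W2           156
W3           443
add column stock_plus_4 = t['stock'] + 4:
           stock  stock_plus_4
warehouse                     
W2           156           160
W3           443           447
add column gap = t['stock'] - t['stock_plus_4']:
           stock  stock_plus_4  gap
warehouse                          
W2           156           160   -4
W3           443           447   -4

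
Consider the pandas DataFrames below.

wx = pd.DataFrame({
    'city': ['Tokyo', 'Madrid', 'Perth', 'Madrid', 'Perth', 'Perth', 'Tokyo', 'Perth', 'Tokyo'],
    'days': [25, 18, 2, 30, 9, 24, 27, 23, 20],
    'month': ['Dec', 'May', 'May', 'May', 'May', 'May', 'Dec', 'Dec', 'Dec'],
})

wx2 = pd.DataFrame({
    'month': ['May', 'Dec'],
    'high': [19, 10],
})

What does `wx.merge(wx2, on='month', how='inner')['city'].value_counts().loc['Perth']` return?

4

merge on 'month' (how='inner') → 9 rows:
     city  days month  high
0   Tokyo    25   Dec    10
1  Madrid    18   May    19
2   Perth     2   May    19
3  Madrid    30   May    19
4   Perth     9   May    19
5   Perth    24   May    19
6   Tokyo    27   Dec    10
7   Perth    23   Dec    10
8   Tokyo    20   Dec    10
value_counts of city:
city
Perth     4
Tokyo     3
Madrid    2
Name: count, dtype: int64
The value at index 'Perth' is 4.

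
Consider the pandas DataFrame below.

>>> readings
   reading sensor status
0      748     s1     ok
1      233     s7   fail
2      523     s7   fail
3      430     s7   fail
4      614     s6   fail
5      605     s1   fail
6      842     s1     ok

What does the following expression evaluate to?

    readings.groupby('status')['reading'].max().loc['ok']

group by status, max of reading:
status
fail    614
ok      842
Name: reading, dtype: int64
Reading off the value at index 'ok', we get 842.

842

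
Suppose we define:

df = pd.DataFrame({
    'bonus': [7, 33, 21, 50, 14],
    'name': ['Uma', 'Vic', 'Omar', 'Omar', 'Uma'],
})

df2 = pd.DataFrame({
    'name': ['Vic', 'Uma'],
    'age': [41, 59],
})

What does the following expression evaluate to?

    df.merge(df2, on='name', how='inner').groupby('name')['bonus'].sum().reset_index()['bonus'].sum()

54

merge on 'name' (how='inner') → 3 rows:
   bonus name  age
0      7  Uma   59
1     33  Vic   41
2     14  Uma   59
group by name, sum of bonus:
name
Uma    21
Vic    33
Name: bonus, dtype: int64
reset_index():
  name  bonus
0  Uma     21
1  Vic     33
Taking the sum of column 'bonus' gives 54.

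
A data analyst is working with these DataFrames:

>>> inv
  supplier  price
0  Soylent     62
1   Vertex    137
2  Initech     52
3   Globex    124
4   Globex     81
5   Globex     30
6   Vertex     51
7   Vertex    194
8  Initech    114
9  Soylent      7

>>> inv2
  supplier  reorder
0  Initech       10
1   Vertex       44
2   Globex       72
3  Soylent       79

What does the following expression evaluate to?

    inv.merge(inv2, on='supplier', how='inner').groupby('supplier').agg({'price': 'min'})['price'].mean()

35.0

merge on 'supplier' (how='inner') → 10 rows:
  supplier  price  reorder
0  Soylent     62       79
1   Vertex    137       44
2  Initech     52       10
3   Globex    124       72
4   Globex     81       72
5   Globex     30       72
6   Vertex     51       44
7   Vertex    194       44
8  Initech    114       10
9  Soylent      7       79
group by supplier, min of price:
          price
supplier       
Globex       30
Initech      52
Soylent       7
Vertex       51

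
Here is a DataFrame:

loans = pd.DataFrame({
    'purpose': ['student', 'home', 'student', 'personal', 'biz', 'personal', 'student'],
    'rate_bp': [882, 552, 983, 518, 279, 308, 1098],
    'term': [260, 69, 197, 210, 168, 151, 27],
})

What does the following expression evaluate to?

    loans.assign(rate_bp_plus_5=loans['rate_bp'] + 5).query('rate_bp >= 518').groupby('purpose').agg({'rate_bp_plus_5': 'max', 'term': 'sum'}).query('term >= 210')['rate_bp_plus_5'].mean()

813.0

add column rate_bp_plus_5 = loans['rate_bp'] + 5:
    purpose  rate_bp  term  rate_bp_plus_5
0   student      882   260             887
1      home      552    69             557
2   student      983   197             988
3  personal      518   210             523
4       biz      279   168             284
5  personal      308   151             313
6   student     1098    27            1103
filter rows where rate_bp >= 518:
    purpose  rate_bp  term  rate_bp_plus_5
0   student      882   260             887
1      home      552    69             557
2   student      983   197             988
3  personal      518   210             523
6   student     1098    27            1103
group by purpose: max(rate_bp_plus_5), sum(term):
          rate_bp_plus_5  term
purpose                       
home                 557    69
personal             523   210
student             1103   484
filter rows where term >= 210:
          rate_bp_plus_5  term
purpose                       
personal             523   210
student             1103   484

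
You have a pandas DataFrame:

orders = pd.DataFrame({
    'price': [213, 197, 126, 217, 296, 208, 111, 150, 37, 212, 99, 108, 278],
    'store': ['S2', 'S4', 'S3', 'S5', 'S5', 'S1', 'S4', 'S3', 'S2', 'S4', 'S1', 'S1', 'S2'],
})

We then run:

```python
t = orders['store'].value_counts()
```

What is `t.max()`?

value_counts of store:
store
S2    3
S4    3
S1    3
S3    2
S5    2
Name: count, dtype: int64
Reading off the max of the resulting series, we get 3.

3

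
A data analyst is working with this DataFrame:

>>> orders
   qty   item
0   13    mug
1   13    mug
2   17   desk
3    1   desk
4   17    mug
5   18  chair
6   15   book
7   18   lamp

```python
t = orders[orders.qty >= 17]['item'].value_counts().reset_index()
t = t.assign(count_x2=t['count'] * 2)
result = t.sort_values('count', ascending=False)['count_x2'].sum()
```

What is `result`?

filter rows where qty >= 17:
   qty   item
2   17   desk
4   17    mug
5   18  chair
7   18   lamp
value_counts of item:
item
desk     1
mug      1
chair    1
lamp     1
Name: count, dtype: int64
reset_index():
    item  count
0   desk      1
1    mug      1
2  chair      1
3   lamp      1
add column count_x2 = t['count'] * 2:
    item  count  count_x2
0   desk      1         2
1    mug      1         2
2  chair      1         2
3   lamp      1         2
sort by count descending:
    item  count  count_x2
0   desk      1         2
1    mug      1         2
2  chair      1         2
3   lamp      1         2
Finally, sum of column 'count_x2' = 8.

8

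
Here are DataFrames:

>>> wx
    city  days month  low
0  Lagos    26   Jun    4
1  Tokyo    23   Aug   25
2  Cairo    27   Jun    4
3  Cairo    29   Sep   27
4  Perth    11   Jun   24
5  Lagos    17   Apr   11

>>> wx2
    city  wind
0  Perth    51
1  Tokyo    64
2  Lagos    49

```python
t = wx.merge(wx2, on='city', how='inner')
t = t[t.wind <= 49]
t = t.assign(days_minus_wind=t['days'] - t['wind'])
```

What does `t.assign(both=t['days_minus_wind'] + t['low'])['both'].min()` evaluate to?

-21

merge on 'city' (how='inner') → 4 rows:
    city  days month  low  wind
0  Lagos    26   Jun    4    49
1  Tokyo    23   Aug   25    64
2  Perth    11   Jun   24    51
3  Lagos    17   Apr   11    49
filter rows where wind <= 49:
    city  days month  low  wind
0  Lagos    26   Jun    4    49
3  Lagos    17   Apr   11    49
add column days_minus_wind = t['days'] - t['wind']:
    city  days month  low  wind  days_minus_wind
0  Lagos    26   Jun    4    49              -23
3  Lagos    17   Apr   11    49              -32
add column both = t['days_minus_wind'] + t['low']:
    city  days month  low  wind  days_minus_wind  both
0  Lagos    26   Jun    4    49              -23   -19
3  Lagos    17   Apr   11    49              -32   -21
Taking the min of column 'both' gives -21.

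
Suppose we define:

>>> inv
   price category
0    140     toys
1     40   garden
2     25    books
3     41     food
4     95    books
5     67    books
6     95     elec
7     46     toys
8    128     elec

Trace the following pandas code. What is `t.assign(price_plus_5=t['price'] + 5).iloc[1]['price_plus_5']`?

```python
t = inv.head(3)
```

45

take first 3 rows:
   price category
0    140     toys
1     40   garden
2     25    books
add column price_plus_5 = t['price'] + 5:
   price category  price_plus_5
0    140     toys           145
1     40   garden            45
2     25    books            30
Hence 45.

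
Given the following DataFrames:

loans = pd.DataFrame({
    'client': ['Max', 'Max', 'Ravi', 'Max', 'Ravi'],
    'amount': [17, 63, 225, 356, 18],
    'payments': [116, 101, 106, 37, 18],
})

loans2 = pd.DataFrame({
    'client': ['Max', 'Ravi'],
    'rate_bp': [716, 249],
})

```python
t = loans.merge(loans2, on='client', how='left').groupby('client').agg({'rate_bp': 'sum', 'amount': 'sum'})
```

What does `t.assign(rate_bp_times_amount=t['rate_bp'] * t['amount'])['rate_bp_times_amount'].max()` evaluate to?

936528

merge on 'client' (how='left') → 5 rows:
  client  amount  payments  rate_bp
0    Max      17       116      716
1    Max      63       101      716
2   Ravi     225       106      249
3    Max     356        37      716
4   Ravi      18        18      249
group by client: sum(rate_bp), sum(amount):
        rate_bp  amount
client                 
Max        2148     436
Ravi        498     243
add column rate_bp_times_amount = t['rate_bp'] * t['amount']:
        rate_bp  amount  rate_bp_times_amount
client                                       
Max        2148     436                936528
Ravi        498     243                121014
Then the max of column 'rate_bp_times_amount': 936528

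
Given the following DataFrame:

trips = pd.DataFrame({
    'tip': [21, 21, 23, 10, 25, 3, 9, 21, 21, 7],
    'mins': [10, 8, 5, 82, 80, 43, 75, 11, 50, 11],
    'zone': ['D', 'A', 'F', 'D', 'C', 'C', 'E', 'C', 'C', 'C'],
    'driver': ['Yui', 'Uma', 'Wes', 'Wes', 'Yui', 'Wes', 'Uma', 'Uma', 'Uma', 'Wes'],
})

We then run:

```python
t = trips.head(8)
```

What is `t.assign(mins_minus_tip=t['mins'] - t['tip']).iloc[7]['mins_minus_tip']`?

take first 8 rows:
   tip  mins zone driver
0   21    10    D    Yui
1   21     8    A    Uma
2   23     5    F    Wes
3   10    82    D    Wes
4   25    80    C    Yui
5    3    43    C    Wes
6    9    75    E    Uma
7   21    11    C    Uma
add column mins_minus_tip = t['mins'] - t['tip']:
   tip  mins zone driver  mins_minus_tip
0   21    10    D    Yui             -11
1   21     8    A    Uma             -13
2   23     5    F    Wes             -18
3   10    82    D    Wes              72
4   25    80    C    Yui              55
5    3    43    C    Wes              40
6    9    75    E    Uma              66
7   21    11    C    Uma             -10

-10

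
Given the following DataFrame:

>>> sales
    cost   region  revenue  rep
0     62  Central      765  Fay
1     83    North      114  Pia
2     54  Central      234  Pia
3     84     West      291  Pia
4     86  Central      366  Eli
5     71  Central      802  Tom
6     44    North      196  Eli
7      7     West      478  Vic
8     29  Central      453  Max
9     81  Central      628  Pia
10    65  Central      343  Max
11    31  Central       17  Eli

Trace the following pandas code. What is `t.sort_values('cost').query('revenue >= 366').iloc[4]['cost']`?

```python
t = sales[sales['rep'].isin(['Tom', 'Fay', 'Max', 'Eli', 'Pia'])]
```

filter rows where rep in ['Tom', 'Fay', 'Max', 'Eli', 'Pia']:
    cost   region  revenue  rep
0     62  Central      765  Fay
1     83    North      114  Pia
2     54  Central      234  Pia
3     84     West      291  Pia
4     86  Central      366  Eli
5     71  Central      802  Tom
6     44    North      196  Eli
8     29  Central      453  Max
9     81  Central      628  Pia
10    65  Central      343  Max
11    31  Central       17  Eli
sort by cost:
    cost   region  revenue  rep
8     29  Central      453  Max
11    31  Central       17  Eli
6     44    North      196  Eli
2     54  Central      234  Pia
0     62  Central      765  Fay
10    65  Central      343  Max
5     71  Central      802  Tom
9     81  Central      628  Pia
1     83    North      114  Pia
3     84     West      291  Pia
4     86  Central      366  Eli
filter rows where revenue >= 366:
   cost   region  revenue  rep
8    29  Central      453  Max
0    62  Central      765  Fay
5    71  Central      802  Tom
9    81  Central      628  Pia
4    86  Central      366  Eli
So iloc[4]['cost'] = 86.

86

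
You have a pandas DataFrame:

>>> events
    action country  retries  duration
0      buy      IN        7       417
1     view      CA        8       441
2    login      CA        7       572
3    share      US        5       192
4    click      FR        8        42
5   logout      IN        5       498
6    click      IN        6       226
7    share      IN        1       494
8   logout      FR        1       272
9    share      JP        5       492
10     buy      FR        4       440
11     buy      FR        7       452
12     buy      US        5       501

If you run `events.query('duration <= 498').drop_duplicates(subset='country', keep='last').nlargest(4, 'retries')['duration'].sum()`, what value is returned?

filter rows where duration <= 498:
    action country  retries  duration
0      buy      IN        7       417
1     view      CA        8       441
3    share      US        5       192
4    click      FR        8        42
5   logout      IN        5       498
6    click      IN        6       226
7    share      IN        1       494
8   logout      FR        1       272
9    share      JP        5       492
10     buy      FR        4       440
11     buy      FR        7       452
drop duplicate country (keep=last):
   action country  retries  duration
1    view      CA        8       441
3   share      US        5       192
7   share      IN        1       494
9   share      JP        5       492
11    buy      FR        7       452
take 4 rows with largest retries:
   action country  retries  duration
1    view      CA        8       441
11    buy      FR        7       452
3   share      US        5       192
9   share      JP        5       492
The sum of column 'duration' is 1577.

1577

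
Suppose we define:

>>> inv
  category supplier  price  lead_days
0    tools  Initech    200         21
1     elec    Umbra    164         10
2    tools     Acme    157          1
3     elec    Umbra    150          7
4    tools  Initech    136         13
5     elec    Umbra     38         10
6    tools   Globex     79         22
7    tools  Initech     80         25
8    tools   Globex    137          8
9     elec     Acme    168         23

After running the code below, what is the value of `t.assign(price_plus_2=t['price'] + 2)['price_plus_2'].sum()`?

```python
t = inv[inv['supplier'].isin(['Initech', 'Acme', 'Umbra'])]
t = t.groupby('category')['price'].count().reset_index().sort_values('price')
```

12

filter rows where supplier in ['Initech', 'Acme', 'Umbra']:
  category supplier  price  lead_days
0    tools  Initech    200         21
1     elec    Umbra    164         10
2    tools     Acme    157          1
3     elec    Umbra    150          7
4    tools  Initech    136         13
5     elec    Umbra     38         10
7    tools  Initech     80         25
9     elec     Acme    168         23
group by category, count of price:
category
elec     4
tools    4
Name: price, dtype: int64
reset_index():
  category  price
0     elec      4
1    tools      4
sort by price:
  category  price
0     elec      4
1    tools      4
add column price_plus_2 = t['price'] + 2:
  category  price  price_plus_2
0     elec      4             6
1    tools      4             6
Reading off the sum of column 'price_plus_2', we get 12.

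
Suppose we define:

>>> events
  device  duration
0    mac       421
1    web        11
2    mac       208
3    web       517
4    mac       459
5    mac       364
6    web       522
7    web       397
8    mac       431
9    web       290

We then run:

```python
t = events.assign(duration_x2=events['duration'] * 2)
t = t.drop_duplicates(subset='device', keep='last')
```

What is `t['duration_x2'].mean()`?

add column duration_x2 = events['duration'] * 2:
  device  duration  duration_x2
0    mac       421          842
1    web        11           22
2    mac       208          416
3    web       517         1034
4    mac       459          918
5    mac       364          728
6    web       522         1044
7    web       397          794
8    mac       431          862
9    web       290          580
drop duplicate device (keep=last):
  device  duration  duration_x2
8    mac       431          862
9    web       290          580
Finally, mean of column 'duration_x2' = 721.0.

721.0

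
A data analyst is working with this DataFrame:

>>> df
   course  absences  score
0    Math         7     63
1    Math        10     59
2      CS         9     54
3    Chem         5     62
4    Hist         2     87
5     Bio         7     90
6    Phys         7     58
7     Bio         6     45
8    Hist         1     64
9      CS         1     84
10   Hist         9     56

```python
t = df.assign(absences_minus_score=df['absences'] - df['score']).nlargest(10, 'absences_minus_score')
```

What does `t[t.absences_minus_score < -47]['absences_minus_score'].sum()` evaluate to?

-442

add column absences_minus_score = df['absences'] - df['score']:
   course  absences  score  absences_minus_score
0    Math         7     63                   -56
1    Math        10     59                   -49
2      CS         9     54                   -45
3    Chem         5     62                   -57
4    Hist         2     87                   -85
5     Bio         7     90                   -83
6    Phys         7     58                   -51
7     Bio         6     45                   -39
8    Hist         1     64                   -63
9      CS         1     84                   -83
10   Hist         9     56                   -47
take 10 rows with largest absences_minus_score:
   course  absences  score  absences_minus_score
7     Bio         6     45                   -39
2      CS         9     54                   -45
10   Hist         9     56                   -47
1    Math        10     59                   -49
6    Phys         7     58                   -51
0    Math         7     63                   -56
3    Chem         5     62                   -57
8    Hist         1     64                   -63
5     Bio         7     90                   -83
9      CS         1     84                   -83
filter rows where absences_minus_score < -47:
  course  absences  score  absences_minus_score
1   Math        10     59                   -49
6   Phys         7     58                   -51
0   Math         7     63                   -56
3   Chem         5     62                   -57
8   Hist         1     64                   -63
5    Bio         7     90                   -83
9     CS         1     84                   -83
Then the sum of column 'absences_minus_score': -442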